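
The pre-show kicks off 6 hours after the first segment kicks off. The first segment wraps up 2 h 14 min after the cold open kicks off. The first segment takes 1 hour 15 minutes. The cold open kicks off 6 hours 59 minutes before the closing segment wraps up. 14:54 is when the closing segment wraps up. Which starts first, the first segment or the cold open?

the cold open

The cold open starts at 14:54 − 419 min = 07:55.
The first segment ends at 07:55 + 134 min = 10:09.
The first segment starts at 10:09 − 75 min = 08:54.
The first segment starts at 08:54 and the cold open starts at 07:55, so the cold open is first.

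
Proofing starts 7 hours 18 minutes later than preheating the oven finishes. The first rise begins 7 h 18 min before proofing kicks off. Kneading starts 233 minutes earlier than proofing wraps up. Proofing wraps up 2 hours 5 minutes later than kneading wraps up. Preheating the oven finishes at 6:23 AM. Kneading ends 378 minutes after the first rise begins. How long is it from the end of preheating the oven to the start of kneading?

270 minutes

Proofing starts at 6:23 AM + 438 min = 1:41 PM.
The first rise starts at 1:41 PM − 438 min = 6:23 AM.
Kneading ends at 6:23 AM + 378 min = 12:41 PM.
Proofing ends at 12:41 PM + 125 min = 2:46 PM.
Kneading starts at 2:46 PM − 233 min = 10:53 AM.
From 6:23 AM to 10:53 AM is 270 minutes.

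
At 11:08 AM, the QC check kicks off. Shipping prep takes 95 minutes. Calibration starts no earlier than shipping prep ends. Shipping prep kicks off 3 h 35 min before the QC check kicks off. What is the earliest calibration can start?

9:08 AM

Shipping prep starts at 11:08 AM − 215 min = 7:33 AM.
Shipping prep ends at 7:33 AM + 95 min = 9:08 AM.
Calibration is bounded by shipping prep, so the earliest it can start is 9:08 AM.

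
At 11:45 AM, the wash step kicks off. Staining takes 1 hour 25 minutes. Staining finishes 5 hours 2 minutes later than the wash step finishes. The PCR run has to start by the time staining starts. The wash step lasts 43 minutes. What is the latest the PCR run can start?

The wash step ends at 11:45 AM + 43 min = 12:28 PM.
Staining ends at 12:28 PM + 302 min = 5:30 PM.
Staining starts at 5:30 PM − 85 min = 4:05 PM.
The PCR run is bounded by staining, so the latest it can start is 4:05 PM.

4:05 PM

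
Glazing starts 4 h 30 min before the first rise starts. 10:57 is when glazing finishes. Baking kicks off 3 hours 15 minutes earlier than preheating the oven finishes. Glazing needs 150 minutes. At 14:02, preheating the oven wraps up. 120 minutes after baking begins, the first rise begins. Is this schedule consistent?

Baking starts at 14:02 − 195 min = 10:47.
The first rise starts at 10:47 + 120 min = 12:47.
Glazing starts at 12:47 − 270 min = 08:17.
Glazing ends at 08:17 + 150 min = 10:47.
But glazing is also said to end at 10:57 — a 10-minute conflict.

No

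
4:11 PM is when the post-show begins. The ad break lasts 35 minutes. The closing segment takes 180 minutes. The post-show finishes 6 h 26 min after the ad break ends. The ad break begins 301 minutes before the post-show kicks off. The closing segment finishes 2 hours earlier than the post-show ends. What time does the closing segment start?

1:11 PM

The ad break starts at 4:11 PM − 301 min = 11:10 AM.
The ad break ends at 11:10 AM + 35 min = 11:45 AM.
The post-show ends at 11:45 AM + 386 min = 6:11 PM.
The closing segment ends at 6:11 PM − 120 min = 4:11 PM.
The closing segment starts at 4:11 PM − 180 min = 1:11 PM.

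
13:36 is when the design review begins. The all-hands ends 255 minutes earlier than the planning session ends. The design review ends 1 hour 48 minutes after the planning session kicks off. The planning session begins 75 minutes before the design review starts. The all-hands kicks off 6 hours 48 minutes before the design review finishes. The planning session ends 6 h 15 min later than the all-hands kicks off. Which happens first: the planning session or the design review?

The planning session starts at 13:36 − 75 min = 12:21.
The planning session starts at 12:21 and the design review starts at 13:36, so the planning session is first.

the planning session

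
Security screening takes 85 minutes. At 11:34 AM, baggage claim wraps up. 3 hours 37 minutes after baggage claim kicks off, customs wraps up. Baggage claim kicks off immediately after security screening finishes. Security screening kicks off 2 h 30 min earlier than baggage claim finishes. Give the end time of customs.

Security screening starts at 11:34 AM − 150 min = 9:04 AM.
Security screening ends at 9:04 AM + 85 min = 10:29 AM.
So baggage claim starts at 10:29 AM.
Customs ends at 10:29 AM + 217 min = 2:06 PM.

2:06 PM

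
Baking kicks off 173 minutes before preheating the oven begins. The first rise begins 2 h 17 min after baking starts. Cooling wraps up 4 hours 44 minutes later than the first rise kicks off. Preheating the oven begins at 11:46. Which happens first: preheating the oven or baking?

Baking starts at 11:46 − 173 min = 08:53.
Preheating the oven starts at 11:46 and baking starts at 08:53, so baking is first.

baking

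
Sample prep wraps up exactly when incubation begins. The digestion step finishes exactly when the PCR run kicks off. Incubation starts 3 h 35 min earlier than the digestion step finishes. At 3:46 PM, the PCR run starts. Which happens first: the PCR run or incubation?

The digestion step ends at 3:46 PM.
Incubation starts at 3:46 PM − 215 min = 12:11 PM.
The PCR run starts at 3:46 PM and incubation starts at 12:11 PM, so incubation is first.

incubation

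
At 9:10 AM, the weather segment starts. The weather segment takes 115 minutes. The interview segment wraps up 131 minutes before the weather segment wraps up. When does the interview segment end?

8:54 AM

The weather segment ends at 9:10 AM + 115 min = 11:05 AM.
The interview segment ends at 11:05 AM − 131 min = 8:54 AM.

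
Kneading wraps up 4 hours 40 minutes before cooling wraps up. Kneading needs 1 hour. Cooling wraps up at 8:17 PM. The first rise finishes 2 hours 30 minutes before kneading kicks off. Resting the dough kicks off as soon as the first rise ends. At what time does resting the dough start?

12:07 PM

Kneading ends at 8:17 PM − 280 min = 3:37 PM.
Kneading starts at 3:37 PM − 60 min = 2:37 PM.
The first rise ends at 2:37 PM − 150 min = 12:07 PM.
So resting the dough starts at 12:07 PM.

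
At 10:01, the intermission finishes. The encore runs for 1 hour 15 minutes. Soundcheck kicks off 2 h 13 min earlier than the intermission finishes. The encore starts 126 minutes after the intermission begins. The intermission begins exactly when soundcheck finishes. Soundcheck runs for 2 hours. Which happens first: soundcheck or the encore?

soundcheck

Soundcheck starts at 10:01 − 133 min = 07:48.
Soundcheck ends at 07:48 + 120 min = 09:48.
So the intermission starts at 09:48.
The encore starts at 09:48 + 126 min = 11:54.
Soundcheck starts at 07:48 and the encore starts at 11:54, so soundcheck is first.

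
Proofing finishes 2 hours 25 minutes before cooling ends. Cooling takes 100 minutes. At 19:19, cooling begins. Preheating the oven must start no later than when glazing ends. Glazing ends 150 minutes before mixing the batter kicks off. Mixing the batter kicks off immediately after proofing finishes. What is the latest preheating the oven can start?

Cooling ends at 19:19 + 100 min = 20:59.
Proofing ends at 20:59 − 145 min = 18:34.
So mixing the batter starts at 18:34.
Glazing ends at 18:34 − 150 min = 16:04.
Preheating the oven is bounded by glazing, so the latest it can start is 16:04.

16:04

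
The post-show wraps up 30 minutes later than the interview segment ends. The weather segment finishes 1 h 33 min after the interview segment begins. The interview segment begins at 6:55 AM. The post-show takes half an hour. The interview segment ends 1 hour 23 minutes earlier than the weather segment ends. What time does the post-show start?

7:05 AM

The weather segment ends at 6:55 AM + 93 min = 8:28 AM.
The interview segment ends at 8:28 AM − 83 min = 7:05 AM.
The post-show ends at 7:05 AM + 30 min = 7:35 AM.
The post-show starts at 7:35 AM − 30 min = 7:05 AM.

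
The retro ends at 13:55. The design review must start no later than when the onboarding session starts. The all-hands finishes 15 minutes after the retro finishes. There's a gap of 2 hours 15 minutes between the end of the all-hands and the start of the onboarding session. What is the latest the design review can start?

16:25

The all-hands ends at 13:55 + 15 min = 14:10.
The onboarding session starts at 14:10 + 135 min = 16:25.
The design review is bounded by the onboarding session, so the latest it can start is 16:25.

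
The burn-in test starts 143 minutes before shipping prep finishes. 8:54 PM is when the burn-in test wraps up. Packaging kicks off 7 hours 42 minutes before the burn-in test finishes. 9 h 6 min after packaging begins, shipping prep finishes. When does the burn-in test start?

Packaging starts at 8:54 PM − 462 min = 1:12 PM.
Shipping prep ends at 1:12 PM + 546 min = 10:18 PM.
The burn-in test starts at 10:18 PM − 143 min = 7:55 PM.

7:55 PM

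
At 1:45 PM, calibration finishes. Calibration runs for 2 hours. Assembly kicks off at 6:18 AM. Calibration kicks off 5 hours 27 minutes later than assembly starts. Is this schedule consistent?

Calibration starts at 6:18 AM + 327 min = 11:45 AM.
Calibration ends at 11:45 AM + 120 min = 1:45 PM.
That matches the stated 1:45 PM, so the schedule is consistent.

Yes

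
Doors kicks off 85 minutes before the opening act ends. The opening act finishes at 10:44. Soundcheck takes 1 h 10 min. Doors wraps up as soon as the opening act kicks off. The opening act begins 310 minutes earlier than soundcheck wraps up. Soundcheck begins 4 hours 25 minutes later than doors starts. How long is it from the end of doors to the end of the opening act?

Doors starts at 10:44 − 85 min = 09:19.
Soundcheck starts at 09:19 + 265 min = 13:44.
Soundcheck ends at 13:44 + 70 min = 14:54.
The opening act starts at 14:54 − 310 min = 09:44.
So doors ends at 09:44.
From 09:44 to 10:44 is 1 hour.

1 hour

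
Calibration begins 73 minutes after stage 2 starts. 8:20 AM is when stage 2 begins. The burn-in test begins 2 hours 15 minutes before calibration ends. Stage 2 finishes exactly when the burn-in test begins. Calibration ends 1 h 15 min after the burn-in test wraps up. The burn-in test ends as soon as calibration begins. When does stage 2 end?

8:33 AM

Calibration starts at 8:20 AM + 73 min = 9:33 AM.
So the burn-in test ends at 9:33 AM.
Calibration ends at 9:33 AM + 75 min = 10:48 AM.
The burn-in test starts at 10:48 AM − 135 min = 8:33 AM.
So stage 2 ends at 8:33 AM.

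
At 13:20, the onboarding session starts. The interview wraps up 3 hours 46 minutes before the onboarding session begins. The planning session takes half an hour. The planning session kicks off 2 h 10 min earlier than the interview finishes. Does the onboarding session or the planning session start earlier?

the planning session

The interview ends at 13:20 − 226 min = 09:34.
The planning session starts at 09:34 − 130 min = 07:24.
The onboarding session starts at 13:20 and the planning session starts at 07:24, so the planning session is first.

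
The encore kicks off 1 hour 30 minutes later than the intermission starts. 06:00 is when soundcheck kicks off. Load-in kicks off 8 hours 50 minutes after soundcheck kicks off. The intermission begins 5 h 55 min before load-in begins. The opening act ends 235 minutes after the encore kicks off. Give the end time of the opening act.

Load-in starts at 06:00 + 530 min = 14:50.
The intermission starts at 14:50 − 355 min = 08:55.
The encore starts at 08:55 + 90 min = 10:25.
The opening act ends at 10:25 + 235 min = 14:20.

14:20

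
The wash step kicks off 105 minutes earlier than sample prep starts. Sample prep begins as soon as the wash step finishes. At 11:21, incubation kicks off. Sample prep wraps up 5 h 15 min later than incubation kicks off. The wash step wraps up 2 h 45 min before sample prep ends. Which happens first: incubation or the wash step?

incubation

Sample prep ends at 11:21 + 315 min = 16:36.
The wash step ends at 16:36 − 165 min = 13:51.
So sample prep starts at 13:51.
The wash step starts at 13:51 − 105 min = 12:06.
Incubation starts at 11:21 and the wash step starts at 12:06, so incubation is first.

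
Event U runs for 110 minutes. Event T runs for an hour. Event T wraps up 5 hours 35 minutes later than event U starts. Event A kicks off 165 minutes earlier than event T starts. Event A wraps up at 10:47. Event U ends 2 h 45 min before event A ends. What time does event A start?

Event U ends at 10:47 − 165 min = 08:02.
Event U starts at 08:02 − 110 min = 06:12.
Event T ends at 06:12 + 335 min = 11:47.
Event T starts at 11:47 − 60 min = 10:47.
Event A starts at 10:47 − 165 min = 08:02.

08:02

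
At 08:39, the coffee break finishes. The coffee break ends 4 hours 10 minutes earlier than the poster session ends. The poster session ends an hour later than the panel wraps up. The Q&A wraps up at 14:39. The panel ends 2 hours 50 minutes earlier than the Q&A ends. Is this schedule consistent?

Yes

The panel ends at 14:39 − 170 min = 11:49.
The poster session ends at 11:49 + 60 min = 12:49.
The coffee break ends at 12:49 − 250 min = 08:39.
That matches the stated 08:39, so the schedule is consistent.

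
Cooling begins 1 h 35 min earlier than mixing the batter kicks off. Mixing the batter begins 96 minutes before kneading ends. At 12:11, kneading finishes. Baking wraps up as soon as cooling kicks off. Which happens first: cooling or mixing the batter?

cooling

Mixing the batter starts at 12:11 − 96 min = 10:35.
Cooling starts at 10:35 − 95 min = 09:00.
Cooling starts at 09:00 and mixing the batter starts at 10:35, so cooling is first.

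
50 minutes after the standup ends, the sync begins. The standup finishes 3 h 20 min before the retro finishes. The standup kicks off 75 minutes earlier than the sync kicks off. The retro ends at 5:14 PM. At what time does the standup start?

The standup ends at 5:14 PM − 200 min = 1:54 PM.
The sync starts at 1:54 PM + 50 min = 2:44 PM.
The standup starts at 2:44 PM − 75 min = 1:29 PM.

1:29 PM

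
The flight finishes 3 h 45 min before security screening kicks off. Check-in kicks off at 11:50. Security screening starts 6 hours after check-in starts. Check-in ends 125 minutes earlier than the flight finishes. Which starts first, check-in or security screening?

check-in

Security screening starts at 11:50 + 360 min = 17:50.
Check-in starts at 11:50 and security screening starts at 17:50, so check-in is first.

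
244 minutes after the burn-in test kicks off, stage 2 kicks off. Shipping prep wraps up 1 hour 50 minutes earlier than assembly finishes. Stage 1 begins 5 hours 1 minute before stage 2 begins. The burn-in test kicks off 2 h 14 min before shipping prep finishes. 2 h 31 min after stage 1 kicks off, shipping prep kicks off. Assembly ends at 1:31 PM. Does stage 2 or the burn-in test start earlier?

Shipping prep ends at 1:31 PM − 110 min = 11:41 AM.
The burn-in test starts at 11:41 AM − 134 min = 9:27 AM.
Stage 2 starts at 9:27 AM + 244 min = 1:31 PM.
Stage 2 starts at 1:31 PM and the burn-in test starts at 9:27 AM, so the burn-in test is first.

the burn-in test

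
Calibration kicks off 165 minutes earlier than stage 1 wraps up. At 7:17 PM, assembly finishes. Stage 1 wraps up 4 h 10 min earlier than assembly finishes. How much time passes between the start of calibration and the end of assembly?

6 h 55 min

Stage 1 ends at 7:17 PM − 250 min = 3:07 PM.
Calibration starts at 3:07 PM − 165 min = 12:22 PM.
From 12:22 PM to 7:17 PM is 6 h 55 min.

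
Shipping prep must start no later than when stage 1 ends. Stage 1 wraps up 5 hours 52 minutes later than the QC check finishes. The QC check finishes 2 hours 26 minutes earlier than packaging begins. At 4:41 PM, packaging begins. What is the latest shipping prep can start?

The QC check ends at 4:41 PM − 146 min = 2:15 PM.
Stage 1 ends at 2:15 PM + 352 min = 8:07 PM.
Shipping prep is bounded by stage 1, so the latest it can start is 8:07 PM.

8:07 PM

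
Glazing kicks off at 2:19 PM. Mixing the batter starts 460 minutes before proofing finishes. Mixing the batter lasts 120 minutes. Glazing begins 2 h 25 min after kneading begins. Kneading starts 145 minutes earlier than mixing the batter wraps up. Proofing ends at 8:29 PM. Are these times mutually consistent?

Mixing the batter starts at 8:29 PM − 460 min = 12:49 PM.
Mixing the batter ends at 12:49 PM + 120 min = 2:49 PM.
Kneading starts at 2:49 PM − 145 min = 12:24 PM.
Glazing starts at 12:24 PM + 145 min = 2:49 PM.
But glazing is also said to start at 2:19 PM — a 30-minute conflict.

No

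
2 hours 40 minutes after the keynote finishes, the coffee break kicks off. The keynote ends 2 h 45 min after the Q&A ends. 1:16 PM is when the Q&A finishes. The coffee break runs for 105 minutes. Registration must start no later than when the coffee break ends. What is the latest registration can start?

The keynote ends at 1:16 PM + 165 min = 4:01 PM.
The coffee break starts at 4:01 PM + 160 min = 6:41 PM.
The coffee break ends at 6:41 PM + 105 min = 8:26 PM.
Registration is bounded by the coffee break, so the latest it can start is 8:26 PM.

8:26 PM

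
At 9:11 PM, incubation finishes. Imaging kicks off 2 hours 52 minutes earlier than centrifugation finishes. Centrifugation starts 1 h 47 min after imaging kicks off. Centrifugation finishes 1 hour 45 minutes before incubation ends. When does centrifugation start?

6:21 PM

Centrifugation ends at 9:11 PM − 105 min = 7:26 PM.
Imaging starts at 7:26 PM − 172 min = 4:34 PM.
Centrifugation starts at 4:34 PM + 107 min = 6:21 PM.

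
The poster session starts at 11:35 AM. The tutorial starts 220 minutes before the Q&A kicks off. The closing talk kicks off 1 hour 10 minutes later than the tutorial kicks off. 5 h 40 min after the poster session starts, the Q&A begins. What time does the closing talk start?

The Q&A starts at 11:35 AM + 340 min = 5:15 PM.
The tutorial starts at 5:15 PM − 220 min = 1:35 PM.
The closing talk starts at 1:35 PM + 70 min = 2:45 PM.

2:45 PM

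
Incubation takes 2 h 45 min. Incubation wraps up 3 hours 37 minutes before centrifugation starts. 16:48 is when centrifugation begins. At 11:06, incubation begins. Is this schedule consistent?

Incubation ends at 16:48 − 217 min = 13:11.
Incubation starts at 13:11 − 165 min = 10:26.
But incubation is also said to start at 11:06 — a 40-minute conflict.

No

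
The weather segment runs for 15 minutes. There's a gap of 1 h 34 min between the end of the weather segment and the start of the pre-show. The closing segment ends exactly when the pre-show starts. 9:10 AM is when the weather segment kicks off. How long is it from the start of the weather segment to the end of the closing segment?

The weather segment ends at 9:10 AM + 15 min = 9:25 AM.
The pre-show starts at 9:25 AM + 94 min = 10:59 AM.
So the closing segment ends at 10:59 AM.
From 9:10 AM to 10:59 AM is 1 h 49 min.

1 h 49 min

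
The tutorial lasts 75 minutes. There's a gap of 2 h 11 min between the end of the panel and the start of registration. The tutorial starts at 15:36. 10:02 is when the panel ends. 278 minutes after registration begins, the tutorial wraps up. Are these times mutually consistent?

Registration starts at 10:02 + 131 min = 12:13.
The tutorial ends at 12:13 + 278 min = 16:51.
The tutorial starts at 16:51 − 75 min = 15:36.
That matches the stated 15:36, so the schedule is consistent.

Yes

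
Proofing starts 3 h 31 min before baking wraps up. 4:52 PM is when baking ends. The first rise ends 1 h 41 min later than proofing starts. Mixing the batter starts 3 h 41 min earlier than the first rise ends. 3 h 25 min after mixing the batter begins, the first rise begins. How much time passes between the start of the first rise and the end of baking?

2 h 6 min

Proofing starts at 4:52 PM − 211 min = 1:21 PM.
The first rise ends at 1:21 PM + 101 min = 3:02 PM.
Mixing the batter starts at 3:02 PM − 221 min = 11:21 AM.
The first rise starts at 11:21 AM + 205 min = 2:46 PM.
From 2:46 PM to 4:52 PM is 2 h 6 min.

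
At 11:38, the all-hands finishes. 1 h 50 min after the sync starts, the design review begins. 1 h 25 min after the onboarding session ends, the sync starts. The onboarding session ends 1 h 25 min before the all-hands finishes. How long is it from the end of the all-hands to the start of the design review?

The onboarding session ends at 11:38 − 85 min = 10:13.
The sync starts at 10:13 + 85 min = 11:38.
The design review starts at 11:38 + 110 min = 13:28.
From 11:38 to 13:28 is 1 hour 50 minutes.

1 hour 50 minutes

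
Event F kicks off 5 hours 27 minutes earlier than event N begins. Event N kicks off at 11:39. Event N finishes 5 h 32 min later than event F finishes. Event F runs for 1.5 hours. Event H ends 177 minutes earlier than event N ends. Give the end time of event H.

10:17

Event F starts at 11:39 − 327 min = 06:12.
Event F ends at 06:12 + 90 min = 07:42.
Event N ends at 07:42 + 332 min = 13:14.
Event H ends at 13:14 − 177 min = 10:17.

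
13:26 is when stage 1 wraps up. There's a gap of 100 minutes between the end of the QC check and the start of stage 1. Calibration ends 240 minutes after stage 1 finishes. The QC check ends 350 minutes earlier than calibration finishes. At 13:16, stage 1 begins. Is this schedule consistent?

Calibration ends at 13:26 + 240 min = 17:26.
The QC check ends at 17:26 − 350 min = 11:36.
Stage 1 starts at 11:36 + 100 min = 13:16.
That matches the stated 13:16, so the schedule is consistent.

Yes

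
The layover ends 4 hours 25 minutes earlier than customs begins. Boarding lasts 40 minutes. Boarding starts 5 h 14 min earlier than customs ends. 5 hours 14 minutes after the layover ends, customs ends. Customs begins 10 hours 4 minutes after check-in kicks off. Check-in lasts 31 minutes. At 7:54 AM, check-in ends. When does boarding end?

1:42 PM

Check-in starts at 7:54 AM − 31 min = 7:23 AM.
Customs starts at 7:23 AM + 604 min = 5:27 PM.
The layover ends at 5:27 PM − 265 min = 1:02 PM.
Customs ends at 1:02 PM + 314 min = 6:16 PM.
Boarding starts at 6:16 PM − 314 min = 1:02 PM.
Boarding ends at 1:02 PM + 40 min = 1:42 PM.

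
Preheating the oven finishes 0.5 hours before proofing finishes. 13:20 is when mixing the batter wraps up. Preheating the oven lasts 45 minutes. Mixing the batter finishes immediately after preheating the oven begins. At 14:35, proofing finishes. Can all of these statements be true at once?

Preheating the oven ends at 14:35 − 30 min = 14:05.
Preheating the oven starts at 14:05 − 45 min = 13:20.
So mixing the batter ends at 13:20.
That matches the stated 13:20, so the schedule is consistent.

Yes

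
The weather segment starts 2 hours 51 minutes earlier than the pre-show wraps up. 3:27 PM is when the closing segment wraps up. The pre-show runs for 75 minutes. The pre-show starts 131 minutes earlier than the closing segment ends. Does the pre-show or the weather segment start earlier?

the weather segment

The pre-show starts at 3:27 PM − 131 min = 1:16 PM.
The pre-show ends at 1:16 PM + 75 min = 2:31 PM.
The weather segment starts at 2:31 PM − 171 min = 11:40 AM.
The pre-show starts at 1:16 PM and the weather segment starts at 11:40 AM, so the weather segment is first.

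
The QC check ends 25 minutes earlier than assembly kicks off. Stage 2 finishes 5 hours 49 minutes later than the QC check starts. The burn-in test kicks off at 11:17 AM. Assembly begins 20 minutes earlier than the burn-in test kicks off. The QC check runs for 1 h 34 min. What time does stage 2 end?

Assembly starts at 11:17 AM − 20 min = 10:57 AM.
The QC check ends at 10:57 AM − 25 min = 10:32 AM.
The QC check starts at 10:32 AM − 94 min = 8:58 AM.
Stage 2 ends at 8:58 AM + 349 min = 2:47 PM.

2:47 PM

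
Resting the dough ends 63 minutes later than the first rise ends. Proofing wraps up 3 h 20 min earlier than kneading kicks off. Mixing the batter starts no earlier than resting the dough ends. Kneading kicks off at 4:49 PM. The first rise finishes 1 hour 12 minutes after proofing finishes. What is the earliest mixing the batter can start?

Proofing ends at 4:49 PM − 200 min = 1:29 PM.
The first rise ends at 1:29 PM + 72 min = 2:41 PM.
Resting the dough ends at 2:41 PM + 63 min = 3:44 PM.
Mixing the batter is bounded by resting the dough, so the earliest it can start is 3:44 PM.

3:44 PM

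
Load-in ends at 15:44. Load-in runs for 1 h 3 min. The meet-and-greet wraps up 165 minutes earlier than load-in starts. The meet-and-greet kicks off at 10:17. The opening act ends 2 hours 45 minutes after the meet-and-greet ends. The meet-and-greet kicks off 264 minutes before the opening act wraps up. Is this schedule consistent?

Load-in starts at 15:44 − 63 min = 14:41.
The meet-and-greet ends at 14:41 − 165 min = 11:56.
The opening act ends at 11:56 + 165 min = 14:41.
The meet-and-greet starts at 14:41 − 264 min = 10:17.
That matches the stated 10:17, so the schedule is consistent.

Yes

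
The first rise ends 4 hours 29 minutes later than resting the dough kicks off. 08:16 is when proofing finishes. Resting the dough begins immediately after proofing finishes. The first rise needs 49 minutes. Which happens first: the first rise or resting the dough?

resting the dough

Resting the dough starts at 08:16.
The first rise ends at 08:16 + 269 min = 12:45.
The first rise starts at 12:45 − 49 min = 11:56.
The first rise starts at 11:56 and resting the dough starts at 08:16, so resting the dough is first.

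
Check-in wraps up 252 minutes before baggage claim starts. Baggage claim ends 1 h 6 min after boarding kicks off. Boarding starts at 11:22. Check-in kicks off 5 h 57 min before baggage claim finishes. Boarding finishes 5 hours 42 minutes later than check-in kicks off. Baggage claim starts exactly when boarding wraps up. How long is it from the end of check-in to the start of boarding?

3 hours 21 minutes

Baggage claim ends at 11:22 + 66 min = 12:28.
Check-in starts at 12:28 − 357 min = 06:31.
Boarding ends at 06:31 + 342 min = 12:13.
So baggage claim starts at 12:13.
Check-in ends at 12:13 − 252 min = 08:01.
From 08:01 to 11:22 is 3 hours 21 minutes.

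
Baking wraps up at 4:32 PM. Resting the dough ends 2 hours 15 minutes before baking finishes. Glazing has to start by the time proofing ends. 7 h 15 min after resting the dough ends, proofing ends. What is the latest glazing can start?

9:32 PM

Resting the dough ends at 4:32 PM − 135 min = 2:17 PM.
Proofing ends at 2:17 PM + 435 min = 9:32 PM.
Glazing is bounded by proofing, so the latest it can start is 9:32 PM.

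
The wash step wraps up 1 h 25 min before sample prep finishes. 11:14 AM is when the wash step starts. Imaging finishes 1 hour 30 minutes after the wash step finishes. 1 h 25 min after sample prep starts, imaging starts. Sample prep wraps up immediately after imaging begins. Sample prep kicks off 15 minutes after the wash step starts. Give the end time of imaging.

12:59 PM

Sample prep starts at 11:14 AM + 15 min = 11:29 AM.
Imaging starts at 11:29 AM + 85 min = 12:54 PM.
So sample prep ends at 12:54 PM.
The wash step ends at 12:54 PM − 85 min = 11:29 AM.
Imaging ends at 11:29 AM + 90 min = 12:59 PM.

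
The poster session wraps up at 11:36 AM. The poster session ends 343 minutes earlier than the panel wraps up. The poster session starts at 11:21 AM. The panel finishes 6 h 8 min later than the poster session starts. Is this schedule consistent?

No

The panel ends at 11:21 AM + 368 min = 5:29 PM.
The poster session ends at 5:29 PM − 343 min = 11:46 AM.
But the poster session is also said to end at 11:36 AM — a 10-minute conflict.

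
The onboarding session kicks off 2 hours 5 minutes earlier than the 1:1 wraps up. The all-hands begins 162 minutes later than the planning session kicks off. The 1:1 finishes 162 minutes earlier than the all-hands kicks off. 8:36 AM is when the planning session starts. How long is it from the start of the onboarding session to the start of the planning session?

The all-hands starts at 8:36 AM + 162 min = 11:18 AM.
The 1:1 ends at 11:18 AM − 162 min = 8:36 AM.
The onboarding session starts at 8:36 AM − 125 min = 6:31 AM.
From 6:31 AM to 8:36 AM is 125 minutes.

125 minutes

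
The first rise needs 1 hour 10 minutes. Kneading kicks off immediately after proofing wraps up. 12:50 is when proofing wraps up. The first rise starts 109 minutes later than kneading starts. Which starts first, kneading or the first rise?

kneading

Kneading starts at 12:50.
The first rise starts at 12:50 + 109 min = 14:39.
Kneading starts at 12:50 and the first rise starts at 14:39, so kneading is first.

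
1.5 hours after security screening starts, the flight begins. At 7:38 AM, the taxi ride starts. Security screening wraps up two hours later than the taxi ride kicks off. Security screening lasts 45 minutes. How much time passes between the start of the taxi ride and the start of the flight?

Security screening ends at 7:38 AM + 120 min = 9:38 AM.
Security screening starts at 9:38 AM − 45 min = 8:53 AM.
The flight starts at 8:53 AM + 90 min = 10:23 AM.
From 7:38 AM to 10:23 AM is 2 h 45 min.

2 h 45 min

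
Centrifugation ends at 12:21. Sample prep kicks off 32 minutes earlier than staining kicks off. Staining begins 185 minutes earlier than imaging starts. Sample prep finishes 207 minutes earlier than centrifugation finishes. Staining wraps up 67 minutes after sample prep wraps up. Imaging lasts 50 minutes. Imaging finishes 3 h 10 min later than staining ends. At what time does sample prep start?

08:44

Sample prep ends at 12:21 − 207 min = 08:54.
Staining ends at 08:54 + 67 min = 10:01.
Imaging ends at 10:01 + 190 min = 13:11.
Imaging starts at 13:11 − 50 min = 12:21.
Staining starts at 12:21 − 185 min = 09:16.
Sample prep starts at 09:16 − 32 min = 08:44.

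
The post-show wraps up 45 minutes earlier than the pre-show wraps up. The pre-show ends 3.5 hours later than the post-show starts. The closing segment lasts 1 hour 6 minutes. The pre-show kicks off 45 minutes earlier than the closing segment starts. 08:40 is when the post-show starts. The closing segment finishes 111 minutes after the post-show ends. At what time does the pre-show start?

11:25

The pre-show ends at 08:40 + 210 min = 12:10.
The post-show ends at 12:10 − 45 min = 11:25.
The closing segment ends at 11:25 + 111 min = 13:16.
The closing segment starts at 13:16 − 66 min = 12:10.
The pre-show starts at 12:10 − 45 min = 11:25.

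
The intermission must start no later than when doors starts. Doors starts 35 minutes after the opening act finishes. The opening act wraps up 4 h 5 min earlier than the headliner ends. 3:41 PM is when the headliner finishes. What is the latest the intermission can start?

The opening act ends at 3:41 PM − 245 min = 11:36 AM.
Doors starts at 11:36 AM + 35 min = 12:11 PM.
The intermission is bounded by doors, so the latest it can start is 12:11 PM.

12:11 PM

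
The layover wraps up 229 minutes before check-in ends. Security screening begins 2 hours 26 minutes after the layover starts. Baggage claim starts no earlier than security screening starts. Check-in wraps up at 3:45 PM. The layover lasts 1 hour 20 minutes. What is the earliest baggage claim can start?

The layover ends at 3:45 PM − 229 min = 11:56 AM.
The layover starts at 11:56 AM − 80 min = 10:36 AM.
Security screening starts at 10:36 AM + 146 min = 1:02 PM.
Baggage claim is bounded by security screening, so the earliest it can start is 1:02 PM.

1:02 PM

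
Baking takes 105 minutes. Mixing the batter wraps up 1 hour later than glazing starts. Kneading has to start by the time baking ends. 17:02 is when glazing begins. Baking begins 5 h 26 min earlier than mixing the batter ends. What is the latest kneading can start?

14:21

Mixing the batter ends at 17:02 + 60 min = 18:02.
Baking starts at 18:02 − 326 min = 12:36.
Baking ends at 12:36 + 105 min = 14:21.
Kneading is bounded by baking, so the latest it can start is 14:21.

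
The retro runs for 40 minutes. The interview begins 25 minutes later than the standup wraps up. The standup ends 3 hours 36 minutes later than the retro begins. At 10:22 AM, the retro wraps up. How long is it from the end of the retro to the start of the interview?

201 minutes

The retro starts at 10:22 AM − 40 min = 9:42 AM.
The standup ends at 9:42 AM + 216 min = 1:18 PM.
The interview starts at 1:18 PM + 25 min = 1:43 PM.
From 10:22 AM to 1:43 PM is 201 minutes.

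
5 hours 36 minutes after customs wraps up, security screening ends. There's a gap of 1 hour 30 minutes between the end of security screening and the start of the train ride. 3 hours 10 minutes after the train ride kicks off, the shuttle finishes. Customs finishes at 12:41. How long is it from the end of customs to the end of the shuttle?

Security screening ends at 12:41 + 336 min = 18:17.
The train ride starts at 18:17 + 90 min = 19:47.
The shuttle ends at 19:47 + 190 min = 22:57.
From 12:41 to 22:57 is 616 minutes.

616 minutes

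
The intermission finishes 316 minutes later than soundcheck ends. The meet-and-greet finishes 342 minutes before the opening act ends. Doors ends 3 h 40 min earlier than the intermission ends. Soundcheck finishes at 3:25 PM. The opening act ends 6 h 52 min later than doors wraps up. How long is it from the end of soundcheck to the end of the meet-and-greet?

The intermission ends at 3:25 PM + 316 min = 8:41 PM.
Doors ends at 8:41 PM − 220 min = 5:01 PM.
The opening act ends at 5:01 PM + 412 min = 11:53 PM.
The meet-and-greet ends at 11:53 PM − 342 min = 6:11 PM.
From 3:25 PM to 6:11 PM is 2 h 46 min.

2 h 46 min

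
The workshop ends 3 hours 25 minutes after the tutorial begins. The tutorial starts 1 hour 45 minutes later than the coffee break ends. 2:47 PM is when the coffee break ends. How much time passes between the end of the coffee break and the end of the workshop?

The tutorial starts at 2:47 PM + 105 min = 4:32 PM.
The workshop ends at 4:32 PM + 205 min = 7:57 PM.
From 2:47 PM to 7:57 PM is 310 minutes.

310 minutes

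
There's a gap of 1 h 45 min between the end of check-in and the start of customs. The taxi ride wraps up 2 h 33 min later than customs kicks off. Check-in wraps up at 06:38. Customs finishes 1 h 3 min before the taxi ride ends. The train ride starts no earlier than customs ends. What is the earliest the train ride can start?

Customs starts at 06:38 + 105 min = 08:23.
The taxi ride ends at 08:23 + 153 min = 10:56.
Customs ends at 10:56 − 63 min = 09:53.
The train ride is bounded by customs, so the earliest it can start is 09:53.

09:53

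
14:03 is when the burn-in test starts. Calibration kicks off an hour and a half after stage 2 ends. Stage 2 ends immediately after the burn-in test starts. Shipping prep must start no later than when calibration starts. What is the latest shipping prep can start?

15:33

Stage 2 ends at 14:03.
Calibration starts at 14:03 + 90 min = 15:33.
Shipping prep is bounded by calibration, so the latest it can start is 15:33.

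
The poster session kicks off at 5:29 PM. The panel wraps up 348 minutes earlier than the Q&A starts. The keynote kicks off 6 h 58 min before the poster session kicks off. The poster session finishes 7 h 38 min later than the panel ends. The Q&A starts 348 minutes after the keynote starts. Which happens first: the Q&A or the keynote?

The keynote starts at 5:29 PM − 418 min = 10:31 AM.
The Q&A starts at 10:31 AM + 348 min = 4:19 PM.
The Q&A starts at 4:19 PM and the keynote starts at 10:31 AM, so the keynote is first.

the keynote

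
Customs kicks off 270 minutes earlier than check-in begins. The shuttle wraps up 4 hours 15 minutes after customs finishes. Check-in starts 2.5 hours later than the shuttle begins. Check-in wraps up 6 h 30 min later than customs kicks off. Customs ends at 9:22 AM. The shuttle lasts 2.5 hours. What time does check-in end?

The shuttle ends at 9:22 AM + 255 min = 1:37 PM.
The shuttle starts at 1:37 PM − 150 min = 11:07 AM.
Check-in starts at 11:07 AM + 150 min = 1:37 PM.
Customs starts at 1:37 PM − 270 min = 9:07 AM.
Check-in ends at 9:07 AM + 390 min = 3:37 PM.

3:37 PM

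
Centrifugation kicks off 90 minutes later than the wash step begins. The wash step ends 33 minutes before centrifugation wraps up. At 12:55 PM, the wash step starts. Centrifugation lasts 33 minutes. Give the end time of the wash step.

2:25 PM

Centrifugation starts at 12:55 PM + 90 min = 2:25 PM.
Centrifugation ends at 2:25 PM + 33 min = 2:58 PM.
The wash step ends at 2:58 PM − 33 min = 2:25 PM.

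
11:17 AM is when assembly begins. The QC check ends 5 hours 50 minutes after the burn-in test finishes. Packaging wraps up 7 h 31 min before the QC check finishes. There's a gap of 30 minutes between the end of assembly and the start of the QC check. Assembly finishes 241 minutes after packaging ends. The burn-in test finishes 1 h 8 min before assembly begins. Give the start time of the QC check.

12:59 PM

The burn-in test ends at 11:17 AM − 68 min = 10:09 AM.
The QC check ends at 10:09 AM + 350 min = 3:59 PM.
Packaging ends at 3:59 PM − 451 min = 8:28 AM.
Assembly ends at 8:28 AM + 241 min = 12:29 PM.
The QC check starts at 12:29 PM + 30 min = 12:59 PM.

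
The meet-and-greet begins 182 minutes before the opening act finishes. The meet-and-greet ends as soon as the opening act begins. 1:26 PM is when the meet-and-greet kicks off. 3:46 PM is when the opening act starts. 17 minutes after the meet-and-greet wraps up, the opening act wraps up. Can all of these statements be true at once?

No

The meet-and-greet ends at 3:46 PM.
The opening act ends at 3:46 PM + 17 min = 4:03 PM.
The meet-and-greet starts at 4:03 PM − 182 min = 1:01 PM.
But the meet-and-greet is also said to start at 1:26 PM — a 25-minute conflict.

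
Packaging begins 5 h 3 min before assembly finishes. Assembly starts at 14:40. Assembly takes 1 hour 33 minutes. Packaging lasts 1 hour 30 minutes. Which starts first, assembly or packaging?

packaging

Assembly ends at 14:40 + 93 min = 16:13.
Packaging starts at 16:13 − 303 min = 11:10.
Assembly starts at 14:40 and packaging starts at 11:10, so packaging is first.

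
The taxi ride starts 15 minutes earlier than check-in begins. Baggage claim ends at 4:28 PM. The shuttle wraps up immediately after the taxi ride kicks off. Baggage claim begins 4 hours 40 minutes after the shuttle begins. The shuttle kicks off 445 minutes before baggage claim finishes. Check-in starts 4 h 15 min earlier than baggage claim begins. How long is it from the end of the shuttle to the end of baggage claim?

The shuttle starts at 4:28 PM − 445 min = 9:03 AM.
Baggage claim starts at 9:03 AM + 280 min = 1:43 PM.
Check-in starts at 1:43 PM − 255 min = 9:28 AM.
The taxi ride starts at 9:28 AM − 15 min = 9:13 AM.
So the shuttle ends at 9:13 AM.
From 9:13 AM to 4:28 PM is 7 hours 15 minutes.

7 hours 15 minutes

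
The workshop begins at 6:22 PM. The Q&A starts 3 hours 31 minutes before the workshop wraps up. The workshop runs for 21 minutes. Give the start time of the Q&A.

The workshop ends at 6:22 PM + 21 min = 6:43 PM.
The Q&A starts at 6:43 PM − 211 min = 3:12 PM.

3:12 PM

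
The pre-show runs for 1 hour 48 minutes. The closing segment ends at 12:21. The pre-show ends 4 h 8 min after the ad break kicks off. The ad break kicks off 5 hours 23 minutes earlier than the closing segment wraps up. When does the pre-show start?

09:18

The ad break starts at 12:21 − 323 min = 06:58.
The pre-show ends at 06:58 + 248 min = 11:06.
The pre-show starts at 11:06 − 108 min = 09:18.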